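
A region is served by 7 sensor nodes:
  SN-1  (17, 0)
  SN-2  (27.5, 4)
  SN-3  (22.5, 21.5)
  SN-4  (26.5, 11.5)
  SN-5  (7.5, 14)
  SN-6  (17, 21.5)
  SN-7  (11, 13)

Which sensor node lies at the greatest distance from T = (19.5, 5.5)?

SN-3

Since √ is increasing, it suffices to compare squared distances:
d²(T, SN-1) = (19.5−17)² + (5.5−0)² = 6.25 + 30.25 = 36.5
d²(T, SN-2) = (19.5−27.5)² + (5.5−4)² = 64 + 2.25 = 66.25
d²(T, SN-3) = (19.5−22.5)² + (5.5−21.5)² = 9 + 256 = 265
d²(T, SN-4) = (19.5−26.5)² + (5.5−11.5)² = 49 + 36 = 85
d²(T, SN-5) = (19.5−7.5)² + (5.5−14)² = 144 + 72.25 = 216.25
d²(T, SN-6) = (19.5−17)² + (5.5−21.5)² = 6.25 + 256 = 262.25
d²(T, SN-7) = (19.5−11)² + (5.5−13)² = 72.25 + 56.25 = 128.5
The largest is to SN-3.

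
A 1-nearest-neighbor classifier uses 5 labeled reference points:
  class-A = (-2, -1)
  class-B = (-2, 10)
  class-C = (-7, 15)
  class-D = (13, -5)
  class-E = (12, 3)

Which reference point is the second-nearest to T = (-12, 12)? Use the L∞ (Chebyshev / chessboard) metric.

class-B

d(T, class-A) = max(10, 13) = 13
d(T, class-B) = max(10, 2) = 10
d(T, class-C) = max(5, 3) = 5
d(T, class-D) = max(25, 17) = 25
d(T, class-E) = max(24, 9) = 24
Sorted ascending: class-C, class-B, class-A, … — the second-nearest is class-B.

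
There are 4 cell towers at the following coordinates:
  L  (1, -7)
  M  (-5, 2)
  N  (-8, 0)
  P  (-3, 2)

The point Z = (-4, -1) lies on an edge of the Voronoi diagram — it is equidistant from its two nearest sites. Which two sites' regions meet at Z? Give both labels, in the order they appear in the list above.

Squared distances from Z to each site:
|ZL|² = (-4−1)² + (-1−(-7))² = 25 + 36 = 61
|ZM|² = (-4−(-5))² + (-1−2)² = 1 + 9 = 10
|ZN|² = (-4−(-8))² + (-1−0)² = 16 + 1 = 17
|ZP|² = (-4−(-3))² + (-1−2)² = 1 + 9 = 10
Z is equidistant from M and P (both at squared distance 10), and every other site is strictly farther — so Z lies on the M–P Voronoi edge.

M and P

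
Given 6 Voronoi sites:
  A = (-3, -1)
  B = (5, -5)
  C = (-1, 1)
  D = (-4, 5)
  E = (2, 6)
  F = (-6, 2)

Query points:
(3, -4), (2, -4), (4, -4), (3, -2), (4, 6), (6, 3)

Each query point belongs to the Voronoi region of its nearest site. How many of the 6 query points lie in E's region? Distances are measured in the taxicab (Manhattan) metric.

2

(3, -4) — d to each: A:9, B:3, C:9, D:16, E:11, F:15 → nearest is B
(2, -4) — d to each: A:8, B:4, C:8, D:15, E:10, F:14 → nearest is B
(4, -4) — d to each: A:10, B:2, C:10, D:17, E:12, F:16 → nearest is B
(3, -2) — d to each: A:7, B:5, C:7, D:14, E:9, F:13 → nearest is B
(4, 6) — d to each: A:14, B:12, C:10, D:9, E:2, F:14 → nearest is E
(6, 3) — d to each: A:13, B:9, C:9, D:12, E:7, F:13 → nearest is E
2 of the 6 points have E as nearest.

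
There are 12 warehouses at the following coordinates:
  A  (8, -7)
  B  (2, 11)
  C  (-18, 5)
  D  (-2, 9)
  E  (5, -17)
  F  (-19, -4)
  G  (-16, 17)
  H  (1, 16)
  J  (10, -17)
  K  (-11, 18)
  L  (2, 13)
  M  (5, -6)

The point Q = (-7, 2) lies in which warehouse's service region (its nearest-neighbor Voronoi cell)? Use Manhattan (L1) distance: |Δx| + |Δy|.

d(Q,A) = 15 + 9 = 24
d(Q,B) = 9 + 9 = 18
d(Q,C) = 11 + 3 = 14
d(Q,D) = 5 + 7 = 12
d(Q,E) = 12 + 19 = 31
d(Q,F) = 12 + 6 = 18
d(Q,G) = 9 + 15 = 24
d(Q,H) = 8 + 14 = 22
d(Q,J) = 17 + 19 = 36
d(Q,K) = 4 + 16 = 20
d(Q,L) = 9 + 11 = 20
d(Q,M) = 12 + 8 = 20
Minimum is at D.

D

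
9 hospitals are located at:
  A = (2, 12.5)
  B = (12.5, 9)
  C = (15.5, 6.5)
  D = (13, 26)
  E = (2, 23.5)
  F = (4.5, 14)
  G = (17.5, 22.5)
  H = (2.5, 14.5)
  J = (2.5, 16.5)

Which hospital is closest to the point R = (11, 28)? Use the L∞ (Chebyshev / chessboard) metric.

D

d(R,A) = max(9, 15.5) = 15.5
d(R,B) = max(1.5, 19) = 19
d(R,C) = max(4.5, 21.5) = 21.5
d(R,D) = max(2, 2) = 2
d(R,E) = max(9, 4.5) = 9
d(R,F) = max(6.5, 14) = 14
d(R,G) = max(6.5, 5.5) = 6.5
d(R,H) = max(8.5, 13.5) = 13.5
d(R,J) = max(8.5, 11.5) = 11.5
D is nearest.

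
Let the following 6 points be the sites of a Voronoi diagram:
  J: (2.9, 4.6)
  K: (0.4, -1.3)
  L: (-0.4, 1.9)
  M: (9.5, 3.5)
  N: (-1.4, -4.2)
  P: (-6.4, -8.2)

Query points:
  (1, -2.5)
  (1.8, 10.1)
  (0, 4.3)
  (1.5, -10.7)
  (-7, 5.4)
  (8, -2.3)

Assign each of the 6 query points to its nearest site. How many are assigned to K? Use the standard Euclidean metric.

1

(1, -2.5) — d² to each: J:54.02, K:1.8, L:21.32, M:108.25, N:8.65, P:87.25 → nearest is K
(1.8, 10.1) — d² to each: J:31.46, K:131.92, L:72.08, M:102.85, N:214.73, P:402.13 → nearest is J
(0, 4.3) — d² to each: J:8.5, K:31.52, L:5.92, M:90.89, N:74.21, P:197.21 → nearest is L
(1.5, -10.7) — d² to each: J:236.05, K:89.57, L:162.37, M:265.64, N:50.66, P:68.66 → nearest is N
(-7, 5.4) — d² to each: J:98.65, K:99.65, L:55.81, M:275.86, N:123.52, P:185.32 → nearest is L
(8, -2.3) — d² to each: J:73.62, K:58.76, L:88.2, M:35.89, N:91.97, P:242.17 → nearest is M
1 of the 6 points has K as nearest.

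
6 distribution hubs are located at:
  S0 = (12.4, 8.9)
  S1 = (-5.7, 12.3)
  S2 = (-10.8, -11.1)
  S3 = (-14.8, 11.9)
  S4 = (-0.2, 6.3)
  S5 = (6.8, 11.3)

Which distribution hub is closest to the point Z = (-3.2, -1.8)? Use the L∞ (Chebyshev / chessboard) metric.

S4

d(Z,S0) = max(15.6, 10.7) = 15.6
d(Z,S1) = max(2.5, 14.1) = 14.1
d(Z,S2) = max(7.6, 9.3) = 9.3
d(Z,S3) = max(11.6, 13.7) = 13.7
d(Z,S4) = max(3, 8.1) = 8.1
d(Z,S5) = max(10, 13.1) = 13.1
S4 is nearest.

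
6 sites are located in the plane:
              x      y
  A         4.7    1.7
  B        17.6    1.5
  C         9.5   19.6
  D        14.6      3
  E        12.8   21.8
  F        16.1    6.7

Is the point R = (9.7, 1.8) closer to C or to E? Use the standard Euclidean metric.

C

Compare squared distances:
|RC|² = (9.7−9.5)² + (1.8−19.6)² = 0.04 + 316.84 = 316.88
|RE|² = (9.7−12.8)² + (1.8−21.8)² = 9.61 + 400 = 409.61
316.88 < 409.61, so C is closer.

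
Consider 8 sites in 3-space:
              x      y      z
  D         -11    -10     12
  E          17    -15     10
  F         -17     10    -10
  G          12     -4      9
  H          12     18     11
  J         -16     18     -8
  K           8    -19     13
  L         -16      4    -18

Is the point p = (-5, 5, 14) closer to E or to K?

K

Compare squared distances:
|pE|² = (-5−17)² + (5−(-15))² + (14−10)² = 484 + 400 + 16 = 900
|pK|² = (-5−8)² + (5−(-19))² + (14−13)² = 169 + 576 + 1 = 746
900 > 746, so K is closer.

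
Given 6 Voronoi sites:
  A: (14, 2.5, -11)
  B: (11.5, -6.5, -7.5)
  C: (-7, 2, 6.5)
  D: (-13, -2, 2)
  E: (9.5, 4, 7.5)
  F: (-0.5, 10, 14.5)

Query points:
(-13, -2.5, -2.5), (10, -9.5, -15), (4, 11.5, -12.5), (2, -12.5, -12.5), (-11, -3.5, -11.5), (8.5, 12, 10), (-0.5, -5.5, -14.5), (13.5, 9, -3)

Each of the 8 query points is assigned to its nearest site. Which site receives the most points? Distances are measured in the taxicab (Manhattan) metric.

(-13, -2.5, -2.5) — d to each: A:40.5, B:33.5, C:19.5, D:5, E:39, F:42 → nearest is D
(10, -9.5, -15) — d to each: A:20, B:12, C:50, D:47.5, E:36.5, F:59.5 → nearest is B
(4, 11.5, -12.5) — d to each: A:20.5, B:30.5, C:39.5, D:45, E:33, F:33 → nearest is A
(2, -12.5, -12.5) — d to each: A:28.5, B:20.5, C:42.5, D:40, E:44, F:52 → nearest is B
(-11, -3.5, -11.5) — d to each: A:31.5, B:29.5, C:27.5, D:17, E:47, F:50 → nearest is D
(8.5, 12, 10) — d to each: A:36, B:39, C:29, D:43.5, E:11.5, F:15.5 → nearest is E
(-0.5, -5.5, -14.5) — d to each: A:26, B:20, C:35, D:32.5, E:41.5, F:44.5 → nearest is B
(13.5, 9, -3) — d to each: A:15, B:22, C:37, D:42.5, E:19.5, F:32.5 → nearest is A
Tally — A:2, B:3, D:2, E:1. B captures the most (3).

B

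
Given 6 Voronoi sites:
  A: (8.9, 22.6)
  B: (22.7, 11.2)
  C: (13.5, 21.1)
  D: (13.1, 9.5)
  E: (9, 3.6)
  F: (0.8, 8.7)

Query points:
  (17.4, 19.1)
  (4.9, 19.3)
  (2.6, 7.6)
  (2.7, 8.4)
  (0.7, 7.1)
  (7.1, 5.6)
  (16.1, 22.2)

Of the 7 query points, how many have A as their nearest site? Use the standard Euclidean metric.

(17.4, 19.1) — d² to each: A:84.5, B:90.5, C:19.21, D:110.65, E:310.81, F:383.72 → nearest is C
(4.9, 19.3) — d² to each: A:26.89, B:382.45, C:77.2, D:163.28, E:263.3, F:129.17 → nearest is A
(2.6, 7.6) — d² to each: A:264.69, B:416.97, C:301.06, D:113.86, E:56.96, F:4.45 → nearest is F
(2.7, 8.4) — d² to each: A:240.08, B:407.84, C:277.93, D:109.37, E:62.73, F:3.7 → nearest is F
(0.7, 7.1) — d² to each: A:307.49, B:500.81, C:359.84, D:159.52, E:81.14, F:2.57 → nearest is F
(7.1, 5.6) — d² to each: A:292.24, B:274.72, C:281.21, D:51.21, E:7.61, F:49.3 → nearest is E
(16.1, 22.2) — d² to each: A:52, B:164.56, C:7.97, D:170.29, E:396.37, F:416.34 → nearest is C
1 of the 7 points has A as nearest.

1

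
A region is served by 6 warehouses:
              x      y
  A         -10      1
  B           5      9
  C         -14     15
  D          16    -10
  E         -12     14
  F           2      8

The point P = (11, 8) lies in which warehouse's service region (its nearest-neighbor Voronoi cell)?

B

Compare squared distances (the ordering matches that of the actual distances):
|PA|² = (11−(-10))² + (8−1)² = 441 + 49 = 490
|PB|² = (11−5)² + (8−9)² = 36 + 1 = 37
|PC|² = (11−(-14))² + (8−15)² = 625 + 49 = 674
|PD|² = (11−16)² + (8−(-10))² = 25 + 324 = 349
|PE|² = (11−(-12))² + (8−14)² = 529 + 36 = 565
|PF|² = (11−2)² + (8−8)² = 81 + 0 = 81
The smallest is to B, so P lies in the Voronoi region of B.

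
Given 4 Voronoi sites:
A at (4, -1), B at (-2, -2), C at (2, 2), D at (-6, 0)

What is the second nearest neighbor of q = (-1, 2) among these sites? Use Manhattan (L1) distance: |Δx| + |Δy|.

d(q,A) = |-1−4| + |2−(-1)| = 5 + 3 = 8
d(q,B) = |-1−(-2)| + |2−(-2)| = 1 + 4 = 5
d(q,C) = |-1−2| + |2−2| = 3 + 0 = 3
d(q,D) = |-1−(-6)| + |2−0| = 5 + 2 = 7
Sorted ascending: C, B, D, … — the second-nearest is B.

B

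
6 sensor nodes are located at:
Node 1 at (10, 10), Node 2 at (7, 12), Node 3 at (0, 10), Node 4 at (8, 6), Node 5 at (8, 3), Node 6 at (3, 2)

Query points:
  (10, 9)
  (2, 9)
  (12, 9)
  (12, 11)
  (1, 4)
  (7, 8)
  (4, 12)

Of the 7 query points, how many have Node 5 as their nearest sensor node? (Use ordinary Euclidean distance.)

0

(10, 9) — d² to each: Node 1:1, Node 2:18, Node 3:101, Node 4:13, Node 5:40, Node 6:98 → nearest is Node 1
(2, 9) — d² to each: Node 1:65, Node 2:34, Node 3:5, Node 4:45, Node 5:72, Node 6:50 → nearest is Node 3
(12, 9) — d² to each: Node 1:5, Node 2:34, Node 3:145, Node 4:25, Node 5:52, Node 6:130 → nearest is Node 1
(12, 11) — d² to each: Node 1:5, Node 2:26, Node 3:145, Node 4:41, Node 5:80, Node 6:162 → nearest is Node 1
(1, 4) — d² to each: Node 1:117, Node 2:100, Node 3:37, Node 4:53, Node 5:50, Node 6:8 → nearest is Node 6
(7, 8) — d² to each: Node 1:13, Node 2:16, Node 3:53, Node 4:5, Node 5:26, Node 6:52 → nearest is Node 4
(4, 12) — d² to each: Node 1:40, Node 2:9, Node 3:20, Node 4:52, Node 5:97, Node 6:101 → nearest is Node 2
0 of the 7 points have Node 5 as nearest.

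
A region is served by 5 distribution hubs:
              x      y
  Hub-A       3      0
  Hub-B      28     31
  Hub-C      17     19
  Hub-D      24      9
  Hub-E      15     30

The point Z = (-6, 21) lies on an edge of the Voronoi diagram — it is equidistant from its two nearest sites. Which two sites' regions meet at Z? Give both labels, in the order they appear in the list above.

Squared distances from Z to each site:
d²(Z, Hub-A) = (-6−3)² + (21−0)² = 81 + 441 = 522
d²(Z, Hub-B) = (-6−28)² + (21−31)² = 1156 + 100 = 1256
d²(Z, Hub-C) = (-6−17)² + (21−19)² = 529 + 4 = 533
d²(Z, Hub-D) = (-6−24)² + (21−9)² = 900 + 144 = 1044
d²(Z, Hub-E) = (-6−15)² + (21−30)² = 441 + 81 = 522
Z is equidistant from Hub-A and Hub-E (both at squared distance 522), and every other site is strictly farther — so Z lies on the Hub-A–Hub-E Voronoi edge.

Hub-A and Hub-E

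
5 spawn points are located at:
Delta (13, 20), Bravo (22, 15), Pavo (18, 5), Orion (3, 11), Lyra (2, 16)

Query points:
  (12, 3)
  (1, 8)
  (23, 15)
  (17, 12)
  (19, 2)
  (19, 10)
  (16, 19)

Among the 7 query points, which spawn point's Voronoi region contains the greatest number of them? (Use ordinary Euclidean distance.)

Pavo

(12, 3) — d² to each: Delta:290, Bravo:244, Pavo:40, Orion:145, Lyra:269 → nearest is Pavo
(1, 8) — d² to each: Delta:288, Bravo:490, Pavo:298, Orion:13, Lyra:65 → nearest is Orion
(23, 15) — d² to each: Delta:125, Bravo:1, Pavo:125, Orion:416, Lyra:442 → nearest is Bravo
(17, 12) — d² to each: Delta:80, Bravo:34, Pavo:50, Orion:197, Lyra:241 → nearest is Bravo
(19, 2) — d² to each: Delta:360, Bravo:178, Pavo:10, Orion:337, Lyra:485 → nearest is Pavo
(19, 10) — d² to each: Delta:136, Bravo:34, Pavo:26, Orion:257, Lyra:325 → nearest is Pavo
(16, 19) — d² to each: Delta:10, Bravo:52, Pavo:200, Orion:233, Lyra:205 → nearest is Delta
Tally — Delta:1, Bravo:2, Pavo:3, Orion:1. Pavo captures the most (3).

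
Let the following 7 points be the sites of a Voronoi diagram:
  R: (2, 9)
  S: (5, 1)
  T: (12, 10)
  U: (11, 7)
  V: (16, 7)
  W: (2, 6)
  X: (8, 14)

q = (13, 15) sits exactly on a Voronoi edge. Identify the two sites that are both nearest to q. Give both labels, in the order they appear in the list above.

T and X

Squared distances from q to each site:
|qR|² = (13−2)² + (15−9)² = 121 + 36 = 157
|qS|² = (13−5)² + (15−1)² = 64 + 196 = 260
|qT|² = (13−12)² + (15−10)² = 1 + 25 = 26
|qU|² = (13−11)² + (15−7)² = 4 + 64 = 68
|qV|² = (13−16)² + (15−7)² = 9 + 64 = 73
|qW|² = (13−2)² + (15−6)² = 121 + 81 = 202
|qX|² = (13−8)² + (15−14)² = 25 + 1 = 26
q is equidistant from T and X (both at squared distance 26), and every other site is strictly farther — so q lies on the T–X Voronoi edge.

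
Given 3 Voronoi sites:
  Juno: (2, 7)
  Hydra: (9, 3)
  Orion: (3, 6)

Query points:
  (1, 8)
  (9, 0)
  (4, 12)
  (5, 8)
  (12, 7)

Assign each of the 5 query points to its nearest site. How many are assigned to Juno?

(1, 8) — d² to each: Juno:2, Hydra:89, Orion:8 → nearest is Juno
(9, 0) — d² to each: Juno:98, Hydra:9, Orion:72 → nearest is Hydra
(4, 12) — d² to each: Juno:29, Hydra:106, Orion:37 → nearest is Juno
(5, 8) — d² to each: Juno:10, Hydra:41, Orion:8 → nearest is Orion
(12, 7) — d² to each: Juno:100, Hydra:25, Orion:82 → nearest is Hydra
2 of the 5 points have Juno as nearest.

2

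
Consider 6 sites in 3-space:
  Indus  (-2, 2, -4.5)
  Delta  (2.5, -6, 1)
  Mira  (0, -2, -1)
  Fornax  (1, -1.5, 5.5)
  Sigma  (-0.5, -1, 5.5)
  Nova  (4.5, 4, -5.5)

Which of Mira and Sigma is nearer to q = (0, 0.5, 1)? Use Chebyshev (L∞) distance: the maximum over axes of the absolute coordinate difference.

d(q, Mira) = max(0, 2.5, 2) = 2.5
d(q, Sigma) = max(0.5, 1.5, 4.5) = 4.5
2.5 < 4.5, so Mira is closer.

Mira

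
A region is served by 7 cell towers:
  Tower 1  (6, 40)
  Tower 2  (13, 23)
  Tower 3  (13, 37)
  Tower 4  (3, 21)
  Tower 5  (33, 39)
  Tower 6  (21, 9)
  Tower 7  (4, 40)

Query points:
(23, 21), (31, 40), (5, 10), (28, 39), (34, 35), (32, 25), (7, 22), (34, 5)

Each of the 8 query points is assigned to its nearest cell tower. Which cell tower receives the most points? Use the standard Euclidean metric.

(23, 21) — d² to each: Tower 1:650, Tower 2:104, Tower 3:356, Tower 4:400, Tower 5:424, Tower 6:148, Tower 7:722 → nearest is Tower 2
(31, 40) — d² to each: Tower 1:625, Tower 2:613, Tower 3:333, Tower 4:1145, Tower 5:5, Tower 6:1061, Tower 7:729 → nearest is Tower 5
(5, 10) — d² to each: Tower 1:901, Tower 2:233, Tower 3:793, Tower 4:125, Tower 5:1625, Tower 6:257, Tower 7:901 → nearest is Tower 4
(28, 39) — d² to each: Tower 1:485, Tower 2:481, Tower 3:229, Tower 4:949, Tower 5:25, Tower 6:949, Tower 7:577 → nearest is Tower 5
(34, 35) — d² to each: Tower 1:809, Tower 2:585, Tower 3:445, Tower 4:1157, Tower 5:17, Tower 6:845, Tower 7:925 → nearest is Tower 5
(32, 25) — d² to each: Tower 1:901, Tower 2:365, Tower 3:505, Tower 4:857, Tower 5:197, Tower 6:377, Tower 7:1009 → nearest is Tower 5
(7, 22) — d² to each: Tower 1:325, Tower 2:37, Tower 3:261, Tower 4:17, Tower 5:965, Tower 6:365, Tower 7:333 → nearest is Tower 4
(34, 5) — d² to each: Tower 1:2009, Tower 2:765, Tower 3:1465, Tower 4:1217, Tower 5:1157, Tower 6:185, Tower 7:2125 → nearest is Tower 6
Tally — Tower 2:1, Tower 4:2, Tower 5:4, Tower 6:1. Tower 5 captures the most (4).

Tower 5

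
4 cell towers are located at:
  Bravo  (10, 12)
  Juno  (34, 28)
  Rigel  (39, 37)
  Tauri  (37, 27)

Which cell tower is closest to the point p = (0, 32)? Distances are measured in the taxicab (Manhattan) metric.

d(p, Bravo) = |0−10| + |32−12| = 10 + 20 = 30
d(p, Juno) = |0−34| + |32−28| = 34 + 4 = 38
d(p, Rigel) = |0−39| + |32−37| = 39 + 5 = 44
d(p, Tauri) = |0−37| + |32−27| = 37 + 5 = 42
Minimum is at Bravo.

Bravo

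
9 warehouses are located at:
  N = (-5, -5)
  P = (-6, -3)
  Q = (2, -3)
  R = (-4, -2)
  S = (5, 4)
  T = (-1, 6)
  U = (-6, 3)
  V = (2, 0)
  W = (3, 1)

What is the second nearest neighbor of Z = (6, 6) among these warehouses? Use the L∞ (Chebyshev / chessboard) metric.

W

d(Z,N) = max(11, 11) = 11
d(Z,P) = max(12, 9) = 12
d(Z,Q) = max(4, 9) = 9
d(Z,R) = max(10, 8) = 10
d(Z,S) = max(1, 2) = 2
d(Z,T) = max(7, 0) = 7
d(Z,U) = max(12, 3) = 12
d(Z,V) = max(4, 6) = 6
d(Z,W) = max(3, 5) = 5
Sorted ascending: S, W, V, … — the second-nearest is W.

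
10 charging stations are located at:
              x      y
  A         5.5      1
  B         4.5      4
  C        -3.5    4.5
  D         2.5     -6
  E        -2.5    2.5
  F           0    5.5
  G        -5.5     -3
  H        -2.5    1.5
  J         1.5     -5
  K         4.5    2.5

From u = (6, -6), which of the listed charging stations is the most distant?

Compare squared distances (the ordering matches that of the actual distances):
|uA|² = 0.25 + 49 = 49.25
|uB|² = 2.25 + 100 = 102.25
|uC|² = 90.25 + 110.25 = 200.5
|uD|² = 12.25 + 0 = 12.25
|uE|² = 72.25 + 72.25 = 144.5
|uF|² = 36 + 132.25 = 168.25
|uG|² = 132.25 + 9 = 141.25
|uH|² = 72.25 + 56.25 = 128.5
|uJ|² = 20.25 + 1 = 21.25
|uK|² = 2.25 + 72.25 = 74.5
The largest is to C.

C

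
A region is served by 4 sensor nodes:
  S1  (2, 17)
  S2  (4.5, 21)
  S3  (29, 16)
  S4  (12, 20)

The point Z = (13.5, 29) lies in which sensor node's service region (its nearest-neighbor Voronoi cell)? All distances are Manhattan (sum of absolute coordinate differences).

S4

d(Z,S1) = |13.5−2| + |29−17| = 11.5 + 12 = 23.5
d(Z,S2) = |13.5−4.5| + |29−21| = 9 + 8 = 17
d(Z,S3) = |13.5−29| + |29−16| = 15.5 + 13 = 28.5
d(Z,S4) = |13.5−12| + |29−20| = 1.5 + 9 = 10.5
S4 is nearest.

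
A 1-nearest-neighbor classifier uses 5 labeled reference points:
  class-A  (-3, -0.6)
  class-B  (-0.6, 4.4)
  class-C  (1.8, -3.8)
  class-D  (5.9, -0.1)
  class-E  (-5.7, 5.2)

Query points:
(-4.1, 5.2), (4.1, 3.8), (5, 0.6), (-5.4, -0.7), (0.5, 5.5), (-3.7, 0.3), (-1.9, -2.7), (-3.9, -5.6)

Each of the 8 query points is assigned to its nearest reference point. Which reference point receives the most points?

(-4.1, 5.2) — d² to each: class-A:34.85, class-B:12.89, class-C:115.81, class-D:128.09, class-E:2.56 → nearest is class-E
(4.1, 3.8) — d² to each: class-A:69.77, class-B:22.45, class-C:63.05, class-D:18.45, class-E:98 → nearest is class-D
(5, 0.6) — d² to each: class-A:65.44, class-B:45.8, class-C:29.6, class-D:1.3, class-E:135.65 → nearest is class-D
(-5.4, -0.7) — d² to each: class-A:5.77, class-B:49.05, class-C:61.45, class-D:128.05, class-E:34.9 → nearest is class-A
(0.5, 5.5) — d² to each: class-A:49.46, class-B:2.42, class-C:88.18, class-D:60.52, class-E:38.53 → nearest is class-B
(-3.7, 0.3) — d² to each: class-A:1.3, class-B:26.42, class-C:47.06, class-D:92.32, class-E:28.01 → nearest is class-A
(-1.9, -2.7) — d² to each: class-A:5.62, class-B:52.1, class-C:14.9, class-D:67.6, class-E:76.85 → nearest is class-A
(-3.9, -5.6) — d² to each: class-A:25.81, class-B:110.89, class-C:35.73, class-D:126.29, class-E:119.88 → nearest is class-A
Tally — class-A:4, class-B:1, class-D:2, class-E:1. class-A captures the most (4).

class-A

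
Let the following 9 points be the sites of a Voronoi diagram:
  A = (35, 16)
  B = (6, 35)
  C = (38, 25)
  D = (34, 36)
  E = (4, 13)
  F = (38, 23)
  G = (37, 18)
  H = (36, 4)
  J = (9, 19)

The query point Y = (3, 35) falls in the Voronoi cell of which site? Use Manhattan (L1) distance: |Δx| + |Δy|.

d(Y,A) = 32 + 19 = 51
d(Y,B) = 3 + 0 = 3
d(Y,C) = 35 + 10 = 45
d(Y,D) = 31 + 1 = 32
d(Y,E) = 1 + 22 = 23
d(Y,F) = 35 + 12 = 47
d(Y,G) = 34 + 17 = 51
d(Y,H) = 33 + 31 = 64
d(Y,J) = 6 + 16 = 22
Minimum is at B.

B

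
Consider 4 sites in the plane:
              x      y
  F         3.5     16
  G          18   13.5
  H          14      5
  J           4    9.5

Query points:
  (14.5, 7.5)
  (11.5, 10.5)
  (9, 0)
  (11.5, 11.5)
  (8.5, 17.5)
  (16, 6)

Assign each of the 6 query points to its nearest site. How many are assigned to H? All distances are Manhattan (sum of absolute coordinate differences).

4

(14.5, 7.5) — d to each: F:19.5, G:9.5, H:3, J:12.5 → nearest is H
(11.5, 10.5) — d to each: F:13.5, G:9.5, H:8, J:8.5 → nearest is H
(9, 0) — d to each: F:21.5, G:22.5, H:10, J:14.5 → nearest is H
(11.5, 11.5) — d to each: F:12.5, G:8.5, H:9, J:9.5 → nearest is G
(8.5, 17.5) — d to each: F:6.5, G:13.5, H:18, J:12.5 → nearest is F
(16, 6) — d to each: F:22.5, G:9.5, H:3, J:15.5 → nearest is H
4 of the 6 points have H as nearest.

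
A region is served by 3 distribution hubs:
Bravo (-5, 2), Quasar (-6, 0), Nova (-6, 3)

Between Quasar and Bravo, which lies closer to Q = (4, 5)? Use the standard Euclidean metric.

Bravo

Compare squared distances:
d²(Q, Quasar) = (4−(-6))² + (5−0)² = 100 + 25 = 125
d²(Q, Bravo) = (4−(-5))² + (5−2)² = 81 + 9 = 90
125 > 90, so Bravo is closer.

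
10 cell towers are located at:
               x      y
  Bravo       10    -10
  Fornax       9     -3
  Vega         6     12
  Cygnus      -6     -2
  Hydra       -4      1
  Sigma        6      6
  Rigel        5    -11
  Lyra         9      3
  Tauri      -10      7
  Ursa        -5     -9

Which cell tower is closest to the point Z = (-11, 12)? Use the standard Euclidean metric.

Compare squared distances (the ordering matches that of the actual distances):
d²(Z, Bravo) = 441 + 484 = 925
d²(Z, Fornax) = 400 + 225 = 625
d²(Z, Vega) = 289 + 0 = 289
d²(Z, Cygnus) = 25 + 196 = 221
d²(Z, Hydra) = 49 + 121 = 170
d²(Z, Sigma) = 289 + 36 = 325
d²(Z, Rigel) = 256 + 529 = 785
d²(Z, Lyra) = 400 + 81 = 481
d²(Z, Tauri) = 1 + 25 = 26
d²(Z, Ursa) = 36 + 441 = 477
Tauri is nearest.

Tauri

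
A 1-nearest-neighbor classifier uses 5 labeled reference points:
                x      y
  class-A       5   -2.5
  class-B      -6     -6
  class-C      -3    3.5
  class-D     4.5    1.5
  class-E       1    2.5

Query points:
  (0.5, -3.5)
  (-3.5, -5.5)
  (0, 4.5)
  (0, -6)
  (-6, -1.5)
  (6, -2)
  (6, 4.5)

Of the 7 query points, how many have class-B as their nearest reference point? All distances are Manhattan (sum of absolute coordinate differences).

(0.5, -3.5) — d to each: class-A:5.5, class-B:9, class-C:10.5, class-D:9, class-E:6.5 → nearest is class-A
(-3.5, -5.5) — d to each: class-A:11.5, class-B:3, class-C:9.5, class-D:15, class-E:12.5 → nearest is class-B
(0, 4.5) — d to each: class-A:12, class-B:16.5, class-C:4, class-D:7.5, class-E:3 → nearest is class-E
(0, -6) — d to each: class-A:8.5, class-B:6, class-C:12.5, class-D:12, class-E:9.5 → nearest is class-B
(-6, -1.5) — d to each: class-A:12, class-B:4.5, class-C:8, class-D:13.5, class-E:11 → nearest is class-B
(6, -2) — d to each: class-A:1.5, class-B:16, class-C:14.5, class-D:5, class-E:9.5 → nearest is class-A
(6, 4.5) — d to each: class-A:8, class-B:22.5, class-C:10, class-D:4.5, class-E:7 → nearest is class-D
3 of the 7 points have class-B as nearest.

3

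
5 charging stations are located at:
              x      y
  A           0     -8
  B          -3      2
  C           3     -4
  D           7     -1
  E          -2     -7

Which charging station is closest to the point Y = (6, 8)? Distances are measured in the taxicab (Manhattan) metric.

D

d(Y,A) = 6 + 16 = 22
d(Y,B) = 9 + 6 = 15
d(Y,C) = 3 + 12 = 15
d(Y,D) = 1 + 9 = 10
d(Y,E) = 8 + 15 = 23
D is nearest.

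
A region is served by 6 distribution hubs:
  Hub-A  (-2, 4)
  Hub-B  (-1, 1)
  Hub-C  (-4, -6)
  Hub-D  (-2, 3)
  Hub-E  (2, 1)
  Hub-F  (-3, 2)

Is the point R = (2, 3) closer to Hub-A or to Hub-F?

Hub-A

Compare squared distances:
d²(R, Hub-A) = (2−(-2))² + (3−4)² = 16 + 1 = 17
d²(R, Hub-F) = (2−(-3))² + (3−2)² = 25 + 1 = 26
17 < 26, so Hub-A is closer.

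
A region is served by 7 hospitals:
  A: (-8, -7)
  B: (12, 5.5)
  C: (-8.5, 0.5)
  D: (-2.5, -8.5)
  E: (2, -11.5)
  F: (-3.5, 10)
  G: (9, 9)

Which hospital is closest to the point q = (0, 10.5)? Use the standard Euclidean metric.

Compare squared distances (the ordering matches that of the actual distances):
|qA|² = (0−(-8))² + (10.5−(-7))² = 64 + 306.25 = 370.25
|qB|² = (0−12)² + (10.5−5.5)² = 144 + 25 = 169
|qC|² = (0−(-8.5))² + (10.5−0.5)² = 72.25 + 100 = 172.25
|qD|² = (0−(-2.5))² + (10.5−(-8.5))² = 6.25 + 361 = 367.25
|qE|² = (0−2)² + (10.5−(-11.5))² = 4 + 484 = 488
|qF|² = (0−(-3.5))² + (10.5−10)² = 12.25 + 0.25 = 12.5
|qG|² = (0−9)² + (10.5−9)² = 81 + 2.25 = 83.25
F is nearest.

F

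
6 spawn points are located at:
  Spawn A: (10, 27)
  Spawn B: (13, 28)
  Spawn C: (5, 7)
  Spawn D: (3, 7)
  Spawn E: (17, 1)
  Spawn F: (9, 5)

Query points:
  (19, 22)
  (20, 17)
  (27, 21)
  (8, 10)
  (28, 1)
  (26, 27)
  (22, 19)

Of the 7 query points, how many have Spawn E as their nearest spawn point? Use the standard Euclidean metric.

1

(19, 22) — d² to each: Spawn A:106, Spawn B:72, Spawn C:421, Spawn D:481, Spawn E:445, Spawn F:389 → nearest is Spawn B
(20, 17) — d² to each: Spawn A:200, Spawn B:170, Spawn C:325, Spawn D:389, Spawn E:265, Spawn F:265 → nearest is Spawn B
(27, 21) — d² to each: Spawn A:325, Spawn B:245, Spawn C:680, Spawn D:772, Spawn E:500, Spawn F:580 → nearest is Spawn B
(8, 10) — d² to each: Spawn A:293, Spawn B:349, Spawn C:18, Spawn D:34, Spawn E:162, Spawn F:26 → nearest is Spawn C
(28, 1) — d² to each: Spawn A:1000, Spawn B:954, Spawn C:565, Spawn D:661, Spawn E:121, Spawn F:377 → nearest is Spawn E
(26, 27) — d² to each: Spawn A:256, Spawn B:170, Spawn C:841, Spawn D:929, Spawn E:757, Spawn F:773 → nearest is Spawn B
(22, 19) — d² to each: Spawn A:208, Spawn B:162, Spawn C:433, Spawn D:505, Spawn E:349, Spawn F:365 → nearest is Spawn B
1 of the 7 points has Spawn E as nearest.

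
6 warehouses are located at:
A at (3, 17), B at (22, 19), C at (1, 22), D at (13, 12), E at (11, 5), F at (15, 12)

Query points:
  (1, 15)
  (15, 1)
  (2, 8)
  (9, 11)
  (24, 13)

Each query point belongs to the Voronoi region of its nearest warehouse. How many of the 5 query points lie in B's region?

(1, 15) — d² to each: A:8, B:457, C:49, D:153, E:200, F:205 → nearest is A
(15, 1) — d² to each: A:400, B:373, C:637, D:125, E:32, F:121 → nearest is E
(2, 8) — d² to each: A:82, B:521, C:197, D:137, E:90, F:185 → nearest is A
(9, 11) — d² to each: A:72, B:233, C:185, D:17, E:40, F:37 → nearest is D
(24, 13) — d² to each: A:457, B:40, C:610, D:122, E:233, F:82 → nearest is B
1 of the 5 points has B as nearest.

1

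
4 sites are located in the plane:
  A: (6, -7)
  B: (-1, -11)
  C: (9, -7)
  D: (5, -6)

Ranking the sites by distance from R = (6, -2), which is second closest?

Compare squared distances (the ordering matches that of the actual distances):
|RA|² = (6−6)² + (-2−(-7))² = 0 + 25 = 25
|RB|² = (6−(-1))² + (-2−(-11))² = 49 + 81 = 130
|RC|² = (6−9)² + (-2−(-7))² = 9 + 25 = 34
|RD|² = (6−5)² + (-2−(-6))² = 1 + 16 = 17
Sorted ascending: D, A, C, … — the second-nearest is A.

A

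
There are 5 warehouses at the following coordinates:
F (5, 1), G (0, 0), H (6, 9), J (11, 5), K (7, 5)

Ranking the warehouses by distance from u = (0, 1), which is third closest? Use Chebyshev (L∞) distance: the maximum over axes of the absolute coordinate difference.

K

d(u,F) = max(5, 0) = 5
d(u,G) = max(0, 1) = 1
d(u,H) = max(6, 8) = 8
d(u,J) = max(11, 4) = 11
d(u,K) = max(7, 4) = 7
Sorted ascending: G, F, K, H, … — the third-nearest is K.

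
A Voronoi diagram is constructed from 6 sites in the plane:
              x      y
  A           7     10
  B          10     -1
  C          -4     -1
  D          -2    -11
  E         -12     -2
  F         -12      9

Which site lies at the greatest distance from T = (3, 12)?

D

Compare squared distances (the ordering matches that of the actual distances):
|TA|² = (3−7)² + (12−10)² = 16 + 4 = 20
|TB|² = (3−10)² + (12−(-1))² = 49 + 169 = 218
|TC|² = (3−(-4))² + (12−(-1))² = 49 + 169 = 218
|TD|² = (3−(-2))² + (12−(-11))² = 25 + 529 = 554
|TE|² = (3−(-12))² + (12−(-2))² = 225 + 196 = 421
|TF|² = (3−(-12))² + (12−9)² = 225 + 9 = 234
The largest is to D.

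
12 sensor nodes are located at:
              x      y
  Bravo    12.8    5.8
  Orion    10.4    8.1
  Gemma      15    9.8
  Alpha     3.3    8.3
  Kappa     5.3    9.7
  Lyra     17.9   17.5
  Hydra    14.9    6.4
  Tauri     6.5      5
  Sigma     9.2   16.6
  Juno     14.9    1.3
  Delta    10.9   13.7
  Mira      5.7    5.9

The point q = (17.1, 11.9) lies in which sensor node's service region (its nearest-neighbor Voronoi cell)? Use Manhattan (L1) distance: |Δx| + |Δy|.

Gemma

d(q, Bravo) = 4.3 + 6.1 = 10.4
d(q, Orion) = 6.7 + 3.8 = 10.5
d(q, Gemma) = 2.1 + 2.1 = 4.2
d(q, Alpha) = 13.8 + 3.6 = 17.4
d(q, Kappa) = 11.8 + 2.2 = 14
d(q, Lyra) = 0.8 + 5.6 = 6.4
d(q, Hydra) = 2.2 + 5.5 = 7.7
d(q, Tauri) = 10.6 + 6.9 = 17.5
d(q, Sigma) = 7.9 + 4.7 = 12.6
d(q, Juno) = 2.2 + 10.6 = 12.8
d(q, Delta) = 6.2 + 1.8 = 8
d(q, Mira) = 11.4 + 6 = 17.4
Gemma is nearest.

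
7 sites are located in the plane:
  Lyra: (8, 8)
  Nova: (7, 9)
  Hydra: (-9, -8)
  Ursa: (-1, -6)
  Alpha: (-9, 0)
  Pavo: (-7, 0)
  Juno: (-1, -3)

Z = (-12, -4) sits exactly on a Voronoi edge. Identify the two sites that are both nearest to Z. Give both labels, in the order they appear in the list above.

Hydra and Alpha

Squared distances from Z to each site:
d²(Z, Lyra) = (-12−8)² + (-4−8)² = 400 + 144 = 544
d²(Z, Nova) = (-12−7)² + (-4−9)² = 361 + 169 = 530
d²(Z, Hydra) = (-12−(-9))² + (-4−(-8))² = 9 + 16 = 25
d²(Z, Ursa) = (-12−(-1))² + (-4−(-6))² = 121 + 4 = 125
d²(Z, Alpha) = (-12−(-9))² + (-4−0)² = 9 + 16 = 25
d²(Z, Pavo) = (-12−(-7))² + (-4−0)² = 25 + 16 = 41
d²(Z, Juno) = (-12−(-1))² + (-4−(-3))² = 121 + 1 = 122
Z is equidistant from Hydra and Alpha (both at squared distance 25), and every other site is strictly farther — so Z lies on the Hydra–Alpha Voronoi edge.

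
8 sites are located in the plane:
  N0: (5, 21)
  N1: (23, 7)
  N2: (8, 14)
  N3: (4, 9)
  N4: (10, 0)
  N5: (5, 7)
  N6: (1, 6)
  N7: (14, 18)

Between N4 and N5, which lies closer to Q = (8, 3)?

Compare squared distances:
|QN4|² = (8−10)² + (3−0)² = 4 + 9 = 13
|QN5|² = (8−5)² + (3−7)² = 9 + 16 = 25
13 < 25, so N4 is closer.

N4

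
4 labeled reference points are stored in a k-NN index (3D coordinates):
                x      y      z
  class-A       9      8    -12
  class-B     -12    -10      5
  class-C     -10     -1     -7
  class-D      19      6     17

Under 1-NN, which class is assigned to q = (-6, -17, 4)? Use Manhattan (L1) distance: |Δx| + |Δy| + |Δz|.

d(q, class-A) = |-6−9| + |-17−8| + |4−(-12)| = 15 + 25 + 16 = 56
d(q, class-B) = |-6−(-12)| + |-17−(-10)| + |4−5| = 6 + 7 + 1 = 14
d(q, class-C) = |-6−(-10)| + |-17−(-1)| + |4−(-7)| = 4 + 16 + 11 = 31
d(q, class-D) = |-6−19| + |-17−6| + |4−17| = 25 + 23 + 13 = 61
Minimum is at class-B.

class-B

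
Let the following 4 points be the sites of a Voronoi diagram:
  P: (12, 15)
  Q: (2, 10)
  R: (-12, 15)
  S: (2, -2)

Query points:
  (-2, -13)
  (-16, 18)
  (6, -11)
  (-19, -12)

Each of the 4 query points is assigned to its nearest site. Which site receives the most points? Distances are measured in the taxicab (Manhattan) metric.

S

(-2, -13) — d to each: P:42, Q:27, R:38, S:15 → nearest is S
(-16, 18) — d to each: P:31, Q:26, R:7, S:38 → nearest is R
(6, -11) — d to each: P:32, Q:25, R:44, S:13 → nearest is S
(-19, -12) — d to each: P:58, Q:43, R:34, S:31 → nearest is S
Tally — R:1, S:3. S captures the most (3).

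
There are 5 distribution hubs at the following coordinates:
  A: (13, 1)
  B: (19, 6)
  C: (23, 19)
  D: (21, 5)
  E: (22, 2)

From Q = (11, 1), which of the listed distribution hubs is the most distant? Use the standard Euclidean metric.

Since √ is increasing, it suffices to compare squared distances:
|QA|² = (11−13)² + (1−1)² = 4 + 0 = 4
|QB|² = (11−19)² + (1−6)² = 64 + 25 = 89
|QC|² = (11−23)² + (1−19)² = 144 + 324 = 468
|QD|² = (11−21)² + (1−5)² = 100 + 16 = 116
|QE|² = (11−22)² + (1−2)² = 121 + 1 = 122
The largest is to C.

C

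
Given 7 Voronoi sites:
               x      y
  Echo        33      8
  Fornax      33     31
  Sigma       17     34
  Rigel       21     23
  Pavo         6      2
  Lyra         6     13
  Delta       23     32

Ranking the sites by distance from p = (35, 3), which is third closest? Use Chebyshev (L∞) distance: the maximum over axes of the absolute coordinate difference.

d(p, Echo) = max(2, 5) = 5
d(p, Fornax) = max(2, 28) = 28
d(p, Sigma) = max(18, 31) = 31
d(p, Rigel) = max(14, 20) = 20
d(p, Pavo) = max(29, 1) = 29
d(p, Lyra) = max(29, 10) = 29
d(p, Delta) = max(12, 29) = 29
Sorted ascending: Echo, Rigel, Fornax, Pavo, … — the third-nearest is Fornax.

Fornax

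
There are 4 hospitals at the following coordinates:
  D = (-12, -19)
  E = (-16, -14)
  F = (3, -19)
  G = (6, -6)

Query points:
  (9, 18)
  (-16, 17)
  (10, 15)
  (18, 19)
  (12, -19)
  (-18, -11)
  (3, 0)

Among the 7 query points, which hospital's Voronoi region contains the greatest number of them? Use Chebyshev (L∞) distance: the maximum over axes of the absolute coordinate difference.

G

(9, 18) — d to each: D:37, E:32, F:37, G:24 → nearest is G
(-16, 17) — d to each: D:36, E:31, F:36, G:23 → nearest is G
(10, 15) — d to each: D:34, E:29, F:34, G:21 → nearest is G
(18, 19) — d to each: D:38, E:34, F:38, G:25 → nearest is G
(12, -19) — d to each: D:24, E:28, F:9, G:13 → nearest is F
(-18, -11) — d to each: D:8, E:3, F:21, G:24 → nearest is E
(3, 0) — d to each: D:19, E:19, F:19, G:6 → nearest is G
Tally — E:1, F:1, G:5. G captures the most (5).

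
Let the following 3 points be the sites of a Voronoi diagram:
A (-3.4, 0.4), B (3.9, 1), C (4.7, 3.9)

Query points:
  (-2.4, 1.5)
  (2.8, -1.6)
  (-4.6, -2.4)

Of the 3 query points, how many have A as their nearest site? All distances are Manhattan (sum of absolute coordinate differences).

(-2.4, 1.5) — d to each: A:2.1, B:6.8, C:9.5 → nearest is A
(2.8, -1.6) — d to each: A:8.2, B:3.7, C:7.4 → nearest is B
(-4.6, -2.4) — d to each: A:4, B:11.9, C:15.6 → nearest is A
2 of the 3 points have A as nearest.

2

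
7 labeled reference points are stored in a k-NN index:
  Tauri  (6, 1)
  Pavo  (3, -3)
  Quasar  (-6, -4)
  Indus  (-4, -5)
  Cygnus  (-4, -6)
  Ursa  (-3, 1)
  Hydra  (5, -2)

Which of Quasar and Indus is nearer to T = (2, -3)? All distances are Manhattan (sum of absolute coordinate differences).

Indus

d(T, Quasar) = |2−(-6)| + |-3−(-4)| = 8 + 1 = 9
d(T, Indus) = |2−(-4)| + |-3−(-5)| = 6 + 2 = 8
9 > 8, so Indus is closer.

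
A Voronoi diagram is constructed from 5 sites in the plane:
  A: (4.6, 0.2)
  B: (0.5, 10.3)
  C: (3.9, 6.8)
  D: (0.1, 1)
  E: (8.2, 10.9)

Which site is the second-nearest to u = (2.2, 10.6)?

C

Squared Euclidean distances:
|uA|² = (2.2−4.6)² + (10.6−0.2)² = 5.76 + 108.16 = 113.92
|uB|² = (2.2−0.5)² + (10.6−10.3)² = 2.89 + 0.09 = 2.98
|uC|² = (2.2−3.9)² + (10.6−6.8)² = 2.89 + 14.44 = 17.33
|uD|² = (2.2−0.1)² + (10.6−1)² = 4.41 + 92.16 = 96.57
|uE|² = (2.2−8.2)² + (10.6−10.9)² = 36 + 0.09 = 36.09
Sorted ascending: B, C, E, … — the second-nearest is C.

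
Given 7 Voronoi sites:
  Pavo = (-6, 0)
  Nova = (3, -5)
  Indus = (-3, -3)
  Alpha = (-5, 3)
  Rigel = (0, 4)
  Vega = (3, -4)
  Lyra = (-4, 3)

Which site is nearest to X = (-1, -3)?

Since √ is increasing, it suffices to compare squared distances:
d²(X, Pavo) = 25 + 9 = 34
d²(X, Nova) = 16 + 4 = 20
d²(X, Indus) = 4 + 0 = 4
d²(X, Alpha) = 16 + 36 = 52
d²(X, Rigel) = 1 + 49 = 50
d²(X, Vega) = 16 + 1 = 17
d²(X, Lyra) = 9 + 36 = 45
The smallest is to Indus, so X lies in the Voronoi region of Indus.

Indus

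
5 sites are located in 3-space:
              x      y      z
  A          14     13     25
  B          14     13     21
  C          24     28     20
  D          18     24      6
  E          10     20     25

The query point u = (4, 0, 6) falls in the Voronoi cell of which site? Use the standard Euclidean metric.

Compare squared distances (the ordering matches that of the actual distances):
|uA|² = (4−14)² + (0−13)² + (6−25)² = 100 + 169 + 361 = 630
|uB|² = (4−14)² + (0−13)² + (6−21)² = 100 + 169 + 225 = 494
|uC|² = (4−24)² + (0−28)² + (6−20)² = 400 + 784 + 196 = 1380
|uD|² = (4−18)² + (0−24)² + (6−6)² = 196 + 576 + 0 = 772
|uE|² = (4−10)² + (0−20)² + (6−25)² = 36 + 400 + 361 = 797
The smallest is to B, so u lies in the Voronoi region of B.

B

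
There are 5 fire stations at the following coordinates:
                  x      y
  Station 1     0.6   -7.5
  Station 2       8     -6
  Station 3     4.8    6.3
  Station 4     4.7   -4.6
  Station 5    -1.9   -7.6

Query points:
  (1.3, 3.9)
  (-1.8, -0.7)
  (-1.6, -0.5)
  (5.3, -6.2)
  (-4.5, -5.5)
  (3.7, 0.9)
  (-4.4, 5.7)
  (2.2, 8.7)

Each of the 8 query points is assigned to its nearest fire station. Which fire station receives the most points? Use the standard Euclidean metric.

(1.3, 3.9) — d² to each: Station 1:130.45, Station 2:142.9, Station 3:18.01, Station 4:83.81, Station 5:142.49 → nearest is Station 3
(-1.8, -0.7) — d² to each: Station 1:52, Station 2:124.13, Station 3:92.56, Station 4:57.46, Station 5:47.62 → nearest is Station 5
(-1.6, -0.5) — d² to each: Station 1:53.84, Station 2:122.41, Station 3:87.2, Station 4:56.5, Station 5:50.5 → nearest is Station 5
(5.3, -6.2) — d² to each: Station 1:23.78, Station 2:7.33, Station 3:156.5, Station 4:2.92, Station 5:53.8 → nearest is Station 4
(-4.5, -5.5) — d² to each: Station 1:30.01, Station 2:156.5, Station 3:225.73, Station 4:85.45, Station 5:11.17 → nearest is Station 5
(3.7, 0.9) — d² to each: Station 1:80.17, Station 2:66.1, Station 3:30.37, Station 4:31.25, Station 5:103.61 → nearest is Station 3
(-4.4, 5.7) — d² to each: Station 1:199.24, Station 2:290.65, Station 3:85, Station 4:188.9, Station 5:183.14 → nearest is Station 3
(2.2, 8.7) — d² to each: Station 1:265, Station 2:249.73, Station 3:12.52, Station 4:183.14, Station 5:282.5 → nearest is Station 3
Tally — Station 3:4, Station 4:1, Station 5:3. Station 3 captures the most (4).

Station 3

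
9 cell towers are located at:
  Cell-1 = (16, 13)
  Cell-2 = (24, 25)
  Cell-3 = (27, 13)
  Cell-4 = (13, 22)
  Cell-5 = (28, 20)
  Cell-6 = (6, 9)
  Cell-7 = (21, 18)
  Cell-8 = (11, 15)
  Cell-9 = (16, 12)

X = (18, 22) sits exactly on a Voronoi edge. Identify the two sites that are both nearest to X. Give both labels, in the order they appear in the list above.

Cell-4 and Cell-7

Squared distances from X to each site:
d²(X, Cell-1) = (18−16)² + (22−13)² = 4 + 81 = 85
d²(X, Cell-2) = (18−24)² + (22−25)² = 36 + 9 = 45
d²(X, Cell-3) = (18−27)² + (22−13)² = 81 + 81 = 162
d²(X, Cell-4) = (18−13)² + (22−22)² = 25 + 0 = 25
d²(X, Cell-5) = (18−28)² + (22−20)² = 100 + 4 = 104
d²(X, Cell-6) = (18−6)² + (22−9)² = 144 + 169 = 313
d²(X, Cell-7) = (18−21)² + (22−18)² = 9 + 16 = 25
d²(X, Cell-8) = (18−11)² + (22−15)² = 49 + 49 = 98
d²(X, Cell-9) = (18−16)² + (22−12)² = 4 + 100 = 104
X is equidistant from Cell-4 and Cell-7 (both at squared distance 25), and every other site is strictly farther — so X lies on the Cell-4–Cell-7 Voronoi edge.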